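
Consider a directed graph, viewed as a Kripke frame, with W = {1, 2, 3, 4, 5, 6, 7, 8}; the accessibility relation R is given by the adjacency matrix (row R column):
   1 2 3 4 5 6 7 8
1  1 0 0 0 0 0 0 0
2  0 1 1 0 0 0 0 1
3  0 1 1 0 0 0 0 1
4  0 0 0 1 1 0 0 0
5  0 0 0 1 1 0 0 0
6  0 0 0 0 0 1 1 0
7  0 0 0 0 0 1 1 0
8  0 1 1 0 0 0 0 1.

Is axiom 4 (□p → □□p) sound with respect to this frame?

By correspondence theory, 4 is valid on a frame iff R is transitive.
Transitive: yes — every two-step R-path is closed by a direct edge.

Yes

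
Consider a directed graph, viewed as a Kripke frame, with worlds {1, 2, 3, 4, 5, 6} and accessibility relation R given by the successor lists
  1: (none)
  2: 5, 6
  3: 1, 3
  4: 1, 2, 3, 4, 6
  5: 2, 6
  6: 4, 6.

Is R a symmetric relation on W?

No

Symmetric: no — 2 R 6 but not 6 R 2.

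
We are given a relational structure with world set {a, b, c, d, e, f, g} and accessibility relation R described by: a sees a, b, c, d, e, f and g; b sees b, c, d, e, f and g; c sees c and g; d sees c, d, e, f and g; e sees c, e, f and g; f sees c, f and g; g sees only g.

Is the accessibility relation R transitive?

Transitive: yes — every two-step R-path is closed by a direct edge.

Yes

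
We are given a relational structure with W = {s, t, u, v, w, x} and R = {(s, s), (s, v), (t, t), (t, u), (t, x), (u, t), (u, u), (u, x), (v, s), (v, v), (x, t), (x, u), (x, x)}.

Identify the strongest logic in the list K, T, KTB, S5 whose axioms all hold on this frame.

Reflexive (axiom T): no — w is not related to itself.
Symmetric (axiom B): yes — every pair in R has its reverse in R.
Euclidean (axiom 5): yes — any two successors of a common world are R-related.
So F validates K; T would additionally require R to be reflexive. The strongest is K.

K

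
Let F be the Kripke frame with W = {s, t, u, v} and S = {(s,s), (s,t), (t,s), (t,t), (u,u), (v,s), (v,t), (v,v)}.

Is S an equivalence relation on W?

No

Reflexive: yes — every world is S-related to itself.
Symmetric: no — v S s but not s S v.
Transitive: yes — every two-step S-path is closed by a direct edge.
So S is not an equivalence relation.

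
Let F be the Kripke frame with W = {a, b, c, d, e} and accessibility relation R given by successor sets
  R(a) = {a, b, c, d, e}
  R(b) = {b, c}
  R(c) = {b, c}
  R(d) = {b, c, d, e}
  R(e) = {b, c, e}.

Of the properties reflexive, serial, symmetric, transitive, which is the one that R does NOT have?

Reflexive: yes — every world is R-related to itself.
Serial: yes — every world has a successor (e.g. a R a).
Symmetric: no — a R b but not b R a.
Transitive: yes — every two-step R-path is closed by a direct edge.
Only symmetric fails.

symmetric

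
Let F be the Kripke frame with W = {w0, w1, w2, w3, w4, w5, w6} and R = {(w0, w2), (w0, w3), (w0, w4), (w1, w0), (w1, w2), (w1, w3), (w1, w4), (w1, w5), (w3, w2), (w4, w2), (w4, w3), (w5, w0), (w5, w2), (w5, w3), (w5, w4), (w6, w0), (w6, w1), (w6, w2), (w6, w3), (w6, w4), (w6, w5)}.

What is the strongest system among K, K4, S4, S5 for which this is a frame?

K4

Transitive (axiom 4): yes — every two-step R-path is closed by a direct edge.
Reflexive (axiom T): no — w0 is not related to itself.
Euclidean (axiom 5): no — w0 R w2 and w0 R w3, but not w2 R w3.
So F validates K, K4; S4 would additionally require R to be reflexive. The strongest is K4.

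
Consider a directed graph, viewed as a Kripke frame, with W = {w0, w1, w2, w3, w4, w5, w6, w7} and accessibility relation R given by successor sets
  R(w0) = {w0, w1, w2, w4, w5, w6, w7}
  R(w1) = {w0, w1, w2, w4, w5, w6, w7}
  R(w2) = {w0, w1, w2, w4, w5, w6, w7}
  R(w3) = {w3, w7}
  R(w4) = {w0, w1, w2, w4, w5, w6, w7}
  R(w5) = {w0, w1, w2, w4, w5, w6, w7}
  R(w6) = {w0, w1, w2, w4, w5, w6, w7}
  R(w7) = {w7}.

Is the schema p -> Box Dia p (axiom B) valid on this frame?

By correspondence theory, B is valid on a frame iff R is symmetric.
Symmetric: no — w0 R w7 but not w7 R w0.

No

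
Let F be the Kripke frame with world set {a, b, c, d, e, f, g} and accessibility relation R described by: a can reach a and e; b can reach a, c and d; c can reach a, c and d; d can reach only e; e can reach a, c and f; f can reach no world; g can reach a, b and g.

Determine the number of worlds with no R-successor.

Enumerating: f.

1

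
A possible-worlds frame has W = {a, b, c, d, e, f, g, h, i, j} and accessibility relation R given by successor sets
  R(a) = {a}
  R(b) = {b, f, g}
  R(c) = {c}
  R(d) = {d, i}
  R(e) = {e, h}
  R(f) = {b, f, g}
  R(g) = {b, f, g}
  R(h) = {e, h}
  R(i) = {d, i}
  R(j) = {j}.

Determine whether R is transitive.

Yes

Transitive: yes — every two-step R-path is closed by a direct edge.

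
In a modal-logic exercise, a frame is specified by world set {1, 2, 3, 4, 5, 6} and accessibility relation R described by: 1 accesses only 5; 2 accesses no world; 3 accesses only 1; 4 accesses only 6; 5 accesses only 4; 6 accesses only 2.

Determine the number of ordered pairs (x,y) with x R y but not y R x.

5

Enumerating: (1,5), (3,1), (4,6), (5,4), (6,2).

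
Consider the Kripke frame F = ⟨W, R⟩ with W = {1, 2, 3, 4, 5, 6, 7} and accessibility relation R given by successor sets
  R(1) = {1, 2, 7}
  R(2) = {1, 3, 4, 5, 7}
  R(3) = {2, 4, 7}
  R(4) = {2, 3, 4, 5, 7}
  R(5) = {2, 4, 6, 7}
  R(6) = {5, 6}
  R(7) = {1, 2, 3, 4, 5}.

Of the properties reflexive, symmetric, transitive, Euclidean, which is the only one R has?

Reflexive: no — 2 is not related to itself.
Symmetric: yes — every pair in R has its reverse in R.
Transitive: no — 1 R 2 and 2 R 3, but not 1 R 3.
Euclidean: no — 2 R 1 and 2 R 3, but not 1 R 3.
Only symmetric holds.

symmetric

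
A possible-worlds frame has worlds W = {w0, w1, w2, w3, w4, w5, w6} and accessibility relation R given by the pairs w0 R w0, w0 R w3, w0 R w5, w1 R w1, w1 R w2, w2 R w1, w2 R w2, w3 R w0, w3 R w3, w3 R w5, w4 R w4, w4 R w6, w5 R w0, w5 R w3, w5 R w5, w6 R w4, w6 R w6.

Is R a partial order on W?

Reflexive: yes — every world is R-related to itself.
Transitive: yes — every two-step R-path is closed by a direct edge.
Antisymmetric: no — w0 R w3 and w3 R w0 with w0 ≠ w3.
So R is not a partial order.

No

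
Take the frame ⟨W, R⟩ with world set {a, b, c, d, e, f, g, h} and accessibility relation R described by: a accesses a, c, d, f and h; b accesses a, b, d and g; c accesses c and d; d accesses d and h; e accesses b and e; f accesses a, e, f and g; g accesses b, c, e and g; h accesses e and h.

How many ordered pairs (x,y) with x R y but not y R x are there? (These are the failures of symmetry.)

Enumerating: (a,c), (a,d), (a,h), (b,a), (b,d), (c,d), (d,h), (e,b), (f,e), (f,g), (g,c), (g,e), (h,e).

13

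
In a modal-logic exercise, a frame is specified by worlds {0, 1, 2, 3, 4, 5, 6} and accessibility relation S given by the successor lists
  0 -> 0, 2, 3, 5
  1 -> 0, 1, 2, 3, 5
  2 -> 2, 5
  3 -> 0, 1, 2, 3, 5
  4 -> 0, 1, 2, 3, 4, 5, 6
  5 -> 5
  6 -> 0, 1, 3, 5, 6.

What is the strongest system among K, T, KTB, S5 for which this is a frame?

Reflexive (axiom T): yes — every world is S-related to itself.
Symmetric (axiom B): no — 0 S 2 but not 2 S 0.
Euclidean (axiom 5): no — 0 S 2 and 0 S 3, but not 2 S 3.
So F validates K, T; KTB would additionally require S to be symmetric. The strongest is T.

T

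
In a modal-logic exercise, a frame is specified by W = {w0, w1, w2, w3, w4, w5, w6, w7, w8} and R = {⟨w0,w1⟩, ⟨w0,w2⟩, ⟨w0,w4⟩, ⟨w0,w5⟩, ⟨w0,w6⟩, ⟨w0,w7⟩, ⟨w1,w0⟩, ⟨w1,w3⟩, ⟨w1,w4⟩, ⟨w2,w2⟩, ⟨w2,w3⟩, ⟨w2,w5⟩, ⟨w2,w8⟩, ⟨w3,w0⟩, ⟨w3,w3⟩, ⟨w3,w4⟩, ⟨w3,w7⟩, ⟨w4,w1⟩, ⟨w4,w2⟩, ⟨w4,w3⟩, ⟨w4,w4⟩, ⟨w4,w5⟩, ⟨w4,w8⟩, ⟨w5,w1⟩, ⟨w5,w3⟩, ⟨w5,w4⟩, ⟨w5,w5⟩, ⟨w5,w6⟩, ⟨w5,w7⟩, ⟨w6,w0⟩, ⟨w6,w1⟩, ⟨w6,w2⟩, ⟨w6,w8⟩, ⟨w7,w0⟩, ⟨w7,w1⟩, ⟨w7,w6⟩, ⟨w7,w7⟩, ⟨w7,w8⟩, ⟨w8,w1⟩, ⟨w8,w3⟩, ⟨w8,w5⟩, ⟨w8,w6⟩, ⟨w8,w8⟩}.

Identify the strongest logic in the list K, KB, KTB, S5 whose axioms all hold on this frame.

K

Symmetric (axiom B): no — w0 R w2 but not w2 R w0.
Reflexive (axiom T): no — w0 is not related to itself.
Euclidean (axiom 5): no — w0 R w1 and w0 R w2, but not w1 R w2.
So F validates K; KB would additionally require R to be symmetric. The strongest is K.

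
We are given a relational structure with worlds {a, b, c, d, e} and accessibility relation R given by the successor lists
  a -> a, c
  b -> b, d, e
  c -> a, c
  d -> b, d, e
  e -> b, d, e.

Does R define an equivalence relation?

Yes

Reflexive: yes — every world is R-related to itself.
Symmetric: yes — every pair in R has its reverse in R.
Transitive: yes — every two-step R-path is closed by a direct edge.
So R is an equivalence relation.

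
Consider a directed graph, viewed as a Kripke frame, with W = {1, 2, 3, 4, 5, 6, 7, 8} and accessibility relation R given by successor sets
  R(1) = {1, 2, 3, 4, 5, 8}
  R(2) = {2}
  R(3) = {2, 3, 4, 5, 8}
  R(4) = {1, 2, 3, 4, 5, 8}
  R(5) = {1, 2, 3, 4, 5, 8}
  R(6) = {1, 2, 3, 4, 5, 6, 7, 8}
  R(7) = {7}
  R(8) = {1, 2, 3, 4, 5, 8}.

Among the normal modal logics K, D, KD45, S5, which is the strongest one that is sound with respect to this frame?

Serial (axiom D): yes — every world has a successor (e.g. 1 R 1).
Euclidean (axiom 5): no — 1 R 2 and 1 R 3, but not 2 R 3.
Transitive (axiom 4): no — 3 R 4 and 4 R 1, but not 3 R 1.
Reflexive (axiom T): yes — every world is R-related to itself.
So F validates K, D; KD45 would additionally require R to be Euclidean and transitive. The strongest is D.

D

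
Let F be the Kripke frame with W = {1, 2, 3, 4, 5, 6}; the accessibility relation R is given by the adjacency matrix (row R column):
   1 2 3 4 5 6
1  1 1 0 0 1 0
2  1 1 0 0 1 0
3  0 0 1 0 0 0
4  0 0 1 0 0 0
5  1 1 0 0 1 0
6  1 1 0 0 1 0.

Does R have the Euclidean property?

Euclidean: yes — any two successors of a common world are R-related.

Yes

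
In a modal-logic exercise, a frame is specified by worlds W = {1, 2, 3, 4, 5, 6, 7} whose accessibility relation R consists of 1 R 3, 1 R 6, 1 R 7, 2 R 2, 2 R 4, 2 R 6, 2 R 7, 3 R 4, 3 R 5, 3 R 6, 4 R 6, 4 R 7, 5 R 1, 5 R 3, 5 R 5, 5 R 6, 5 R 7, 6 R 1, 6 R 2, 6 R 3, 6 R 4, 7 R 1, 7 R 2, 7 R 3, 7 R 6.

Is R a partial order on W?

No

Reflexive: no — 1 is not related to itself.
Transitive: no — 1 R 3 and 3 R 4, but not 1 R 4.
Antisymmetric: no — 1 R 6 and 6 R 1 with 1 ≠ 6.
So R is not a partial order.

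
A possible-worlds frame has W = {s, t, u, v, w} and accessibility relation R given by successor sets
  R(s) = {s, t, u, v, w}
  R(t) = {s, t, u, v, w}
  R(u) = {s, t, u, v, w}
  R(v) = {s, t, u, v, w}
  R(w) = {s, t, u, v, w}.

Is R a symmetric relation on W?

Symmetric: yes — every pair in R has its reverse in R.

Yes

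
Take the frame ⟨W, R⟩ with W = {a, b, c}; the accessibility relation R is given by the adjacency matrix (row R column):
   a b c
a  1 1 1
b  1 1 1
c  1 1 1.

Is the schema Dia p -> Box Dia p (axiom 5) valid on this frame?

The schema 5 characterises exactly the Euclidean frames.
Euclidean: yes — any two successors of a common world are R-related.

Yes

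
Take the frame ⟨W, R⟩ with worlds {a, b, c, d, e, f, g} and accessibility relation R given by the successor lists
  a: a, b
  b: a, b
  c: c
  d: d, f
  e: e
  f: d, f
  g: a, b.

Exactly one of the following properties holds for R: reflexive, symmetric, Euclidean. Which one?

Euclidean

Reflexive: no — g is not related to itself.
Symmetric: no — g R a but not a R g.
Euclidean: yes — any two successors of a common world are R-related.
Only Euclidean holds.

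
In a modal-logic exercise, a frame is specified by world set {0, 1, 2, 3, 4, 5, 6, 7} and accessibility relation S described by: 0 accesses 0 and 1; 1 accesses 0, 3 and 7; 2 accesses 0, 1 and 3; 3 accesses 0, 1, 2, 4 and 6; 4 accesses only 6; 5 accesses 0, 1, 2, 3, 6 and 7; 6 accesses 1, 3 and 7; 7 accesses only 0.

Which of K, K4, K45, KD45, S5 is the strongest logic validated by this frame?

K

Transitive (axiom 4): no — 0 S 1 and 1 S 3, but not 0 S 3.
Euclidean (axiom 5): no — 1 S 0 and 1 S 3, but not 0 S 3.
Serial (axiom D): yes — every world has a successor (e.g. 0 S 0).
Reflexive (axiom T): no — 1 is not related to itself.
So F validates K; K4 would additionally require S to be transitive. The strongest is K.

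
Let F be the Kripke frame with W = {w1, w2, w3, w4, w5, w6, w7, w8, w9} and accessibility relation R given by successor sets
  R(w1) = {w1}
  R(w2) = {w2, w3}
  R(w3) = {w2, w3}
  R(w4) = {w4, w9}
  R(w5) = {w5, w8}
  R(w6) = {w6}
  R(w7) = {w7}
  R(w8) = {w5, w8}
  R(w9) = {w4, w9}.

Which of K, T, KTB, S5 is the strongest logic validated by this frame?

Reflexive (axiom T): yes — every world is R-related to itself.
Symmetric (axiom B): yes — every pair in R has its reverse in R.
Euclidean (axiom 5): yes — any two successors of a common world are R-related.
So F validates K, T, KTB, S5. The strongest is S5.

S5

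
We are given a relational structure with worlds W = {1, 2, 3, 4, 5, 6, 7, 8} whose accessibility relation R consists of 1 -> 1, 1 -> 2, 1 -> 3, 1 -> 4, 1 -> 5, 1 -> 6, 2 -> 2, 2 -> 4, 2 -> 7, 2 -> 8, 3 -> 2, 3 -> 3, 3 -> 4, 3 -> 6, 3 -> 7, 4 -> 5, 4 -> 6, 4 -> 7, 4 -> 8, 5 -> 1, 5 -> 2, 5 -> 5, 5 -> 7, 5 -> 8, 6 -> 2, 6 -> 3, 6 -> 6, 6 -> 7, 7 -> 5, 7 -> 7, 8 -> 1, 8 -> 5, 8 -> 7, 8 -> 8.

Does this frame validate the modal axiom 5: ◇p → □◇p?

No

By correspondence theory, 5 is valid on a frame iff R is Euclidean.
Euclidean: no — 1 R 2 and 1 R 3, but not 2 R 3.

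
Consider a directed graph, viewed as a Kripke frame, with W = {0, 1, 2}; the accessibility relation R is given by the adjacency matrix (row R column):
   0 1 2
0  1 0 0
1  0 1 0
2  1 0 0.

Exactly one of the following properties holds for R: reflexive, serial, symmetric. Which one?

serial

Reflexive: no — 2 is not related to itself.
Serial: yes — every world has a successor (e.g. 0 R 0).
Symmetric: no — 2 R 0 but not 0 R 2.
Only serial holds.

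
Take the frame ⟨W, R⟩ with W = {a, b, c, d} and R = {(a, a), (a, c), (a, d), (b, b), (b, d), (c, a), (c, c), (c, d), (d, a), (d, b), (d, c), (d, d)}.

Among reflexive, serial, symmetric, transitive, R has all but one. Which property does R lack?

transitive

Reflexive: yes — every world is R-related to itself.
Serial: yes — every world has a successor (e.g. a R a).
Symmetric: yes — every pair in R has its reverse in R.
Transitive: no — a R d and d R b, but not a R b.
Only transitive fails.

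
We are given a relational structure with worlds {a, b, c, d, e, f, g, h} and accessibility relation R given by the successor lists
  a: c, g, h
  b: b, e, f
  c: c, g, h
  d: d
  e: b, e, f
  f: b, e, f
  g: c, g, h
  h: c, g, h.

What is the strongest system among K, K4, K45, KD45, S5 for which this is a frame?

Transitive (axiom 4): yes — every two-step R-path is closed by a direct edge.
Euclidean (axiom 5): yes — any two successors of a common world are R-related.
Serial (axiom D): yes — every world has a successor (e.g. a R c).
Reflexive (axiom T): no — a is not related to itself.
So F validates K, K4, K45, KD45; S5 would additionally require R to be reflexive. The strongest is KD45.

KD45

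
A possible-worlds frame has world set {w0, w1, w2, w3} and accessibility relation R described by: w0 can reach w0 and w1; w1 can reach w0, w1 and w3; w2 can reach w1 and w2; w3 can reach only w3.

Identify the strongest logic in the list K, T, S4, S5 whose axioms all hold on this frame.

T

Reflexive (axiom T): yes — every world is R-related to itself.
Transitive (axiom 4): no — w0 R w1 and w1 R w3, but not w0 R w3.
Euclidean (axiom 5): no — w1 R w0 and w1 R w3, but not w0 R w3.
So F validates K, T; S4 would additionally require R to be transitive. The strongest is T.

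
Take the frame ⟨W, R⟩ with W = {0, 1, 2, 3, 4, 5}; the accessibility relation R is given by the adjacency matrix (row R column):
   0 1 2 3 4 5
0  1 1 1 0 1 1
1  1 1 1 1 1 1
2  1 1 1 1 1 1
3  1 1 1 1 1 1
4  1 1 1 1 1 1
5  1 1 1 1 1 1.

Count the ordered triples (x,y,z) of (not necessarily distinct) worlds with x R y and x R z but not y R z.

Enumerating: (1,0,3), (2,0,3), (3,0,3), (4,0,3), (5,0,3).

5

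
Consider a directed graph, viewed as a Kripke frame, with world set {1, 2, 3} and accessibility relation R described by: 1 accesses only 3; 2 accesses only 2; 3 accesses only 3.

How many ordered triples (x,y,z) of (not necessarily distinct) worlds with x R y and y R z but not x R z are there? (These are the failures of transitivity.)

R is transitive; there are no such tuples.

0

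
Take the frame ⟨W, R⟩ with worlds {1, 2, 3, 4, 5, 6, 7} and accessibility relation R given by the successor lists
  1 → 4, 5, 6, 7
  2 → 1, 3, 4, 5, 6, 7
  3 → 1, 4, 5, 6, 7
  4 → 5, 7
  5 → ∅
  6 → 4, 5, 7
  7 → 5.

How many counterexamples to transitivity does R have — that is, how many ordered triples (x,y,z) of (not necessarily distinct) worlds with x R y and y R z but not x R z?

R is transitive; there are no such tuples.

0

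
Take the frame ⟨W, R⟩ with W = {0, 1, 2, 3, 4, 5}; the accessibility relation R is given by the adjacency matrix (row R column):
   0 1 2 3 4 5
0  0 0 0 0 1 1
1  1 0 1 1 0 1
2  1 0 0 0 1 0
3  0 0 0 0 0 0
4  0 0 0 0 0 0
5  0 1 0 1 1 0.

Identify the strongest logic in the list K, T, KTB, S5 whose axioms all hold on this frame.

Reflexive (axiom T): no — 0 is not related to itself.
Symmetric (axiom B): no — 0 R 4 but not 4 R 0.
Euclidean (axiom 5): no — 0 R 4 and 0 R 5, but not 4 R 5.
So F validates K; T would additionally require R to be reflexive. The strongest is K.

K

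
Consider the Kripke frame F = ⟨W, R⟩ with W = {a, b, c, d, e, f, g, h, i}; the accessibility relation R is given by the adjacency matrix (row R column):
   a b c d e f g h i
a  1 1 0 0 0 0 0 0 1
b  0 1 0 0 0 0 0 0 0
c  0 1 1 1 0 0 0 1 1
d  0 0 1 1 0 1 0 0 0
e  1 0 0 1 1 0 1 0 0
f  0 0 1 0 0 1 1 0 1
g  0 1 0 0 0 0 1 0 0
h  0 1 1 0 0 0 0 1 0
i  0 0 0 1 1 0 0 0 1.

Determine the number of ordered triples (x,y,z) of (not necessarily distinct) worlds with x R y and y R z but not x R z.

26

Enumerating: (a,i,d), (a,i,e), (c,d,f), (c,i,e), (d,c,b), (d,c,h), (d,c,i), (d,f,g), (d,f,i), (e,a,b), (e,a,i), (e,d,c), … and 14 more.
Total: 26.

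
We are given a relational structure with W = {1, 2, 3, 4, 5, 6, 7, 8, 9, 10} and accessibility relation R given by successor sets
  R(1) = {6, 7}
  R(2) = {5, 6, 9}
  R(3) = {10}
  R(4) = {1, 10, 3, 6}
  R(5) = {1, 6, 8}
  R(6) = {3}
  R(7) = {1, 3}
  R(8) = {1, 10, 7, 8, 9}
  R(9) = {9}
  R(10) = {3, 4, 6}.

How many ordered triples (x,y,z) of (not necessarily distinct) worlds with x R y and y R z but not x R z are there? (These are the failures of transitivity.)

28

Enumerating: (1,6,3), (1,7,1), (1,7,3), (10,3,10), (10,4,1), (10,4,10), (2,5,1), (2,5,8), (2,6,3), (3,10,3), (3,10,4), (3,10,6), … and 16 more.
Total: 28.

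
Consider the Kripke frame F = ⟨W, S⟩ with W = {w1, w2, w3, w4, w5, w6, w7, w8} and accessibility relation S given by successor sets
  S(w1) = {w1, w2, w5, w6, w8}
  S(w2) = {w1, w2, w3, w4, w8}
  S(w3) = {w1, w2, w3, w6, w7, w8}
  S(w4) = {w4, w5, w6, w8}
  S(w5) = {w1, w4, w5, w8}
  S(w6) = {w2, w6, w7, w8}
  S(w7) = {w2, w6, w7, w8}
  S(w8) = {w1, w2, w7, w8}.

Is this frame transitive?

No

Transitive: no — w1 S w2 and w2 S w3, but not w1 S w3.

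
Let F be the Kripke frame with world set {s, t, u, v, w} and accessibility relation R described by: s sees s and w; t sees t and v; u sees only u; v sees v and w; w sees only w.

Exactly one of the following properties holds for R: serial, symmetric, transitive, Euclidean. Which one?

serial

Serial: yes — every world has a successor (e.g. s R s).
Symmetric: no — s R w but not w R s.
Transitive: no — t R v and v R w, but not t R w.
Euclidean: no — s R w and s R s, but not w R s.
Only serial holds.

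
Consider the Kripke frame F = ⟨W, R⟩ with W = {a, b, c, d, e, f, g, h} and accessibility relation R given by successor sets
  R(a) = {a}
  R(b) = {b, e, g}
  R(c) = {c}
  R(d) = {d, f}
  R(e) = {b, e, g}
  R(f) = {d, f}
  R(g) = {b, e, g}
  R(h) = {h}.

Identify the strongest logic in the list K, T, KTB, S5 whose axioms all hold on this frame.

Reflexive (axiom T): yes — every world is R-related to itself.
Symmetric (axiom B): yes — every pair in R has its reverse in R.
Euclidean (axiom 5): yes — any two successors of a common world are R-related.
So F validates K, T, KTB, S5. The strongest is S5.

S5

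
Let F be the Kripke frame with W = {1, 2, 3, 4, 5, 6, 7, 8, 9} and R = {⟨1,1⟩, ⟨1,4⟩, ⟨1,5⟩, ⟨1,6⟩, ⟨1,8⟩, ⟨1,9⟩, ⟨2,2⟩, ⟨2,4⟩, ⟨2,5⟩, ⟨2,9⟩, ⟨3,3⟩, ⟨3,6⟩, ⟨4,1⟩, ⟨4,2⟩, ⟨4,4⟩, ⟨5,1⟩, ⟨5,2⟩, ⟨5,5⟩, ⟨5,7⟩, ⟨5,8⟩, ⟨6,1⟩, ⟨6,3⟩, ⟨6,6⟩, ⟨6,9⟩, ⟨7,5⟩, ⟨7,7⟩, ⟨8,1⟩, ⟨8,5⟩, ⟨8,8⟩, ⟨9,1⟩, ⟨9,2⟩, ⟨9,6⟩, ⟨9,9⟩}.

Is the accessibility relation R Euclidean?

Euclidean: no — 1 R 4 and 1 R 5, but not 4 R 5.

No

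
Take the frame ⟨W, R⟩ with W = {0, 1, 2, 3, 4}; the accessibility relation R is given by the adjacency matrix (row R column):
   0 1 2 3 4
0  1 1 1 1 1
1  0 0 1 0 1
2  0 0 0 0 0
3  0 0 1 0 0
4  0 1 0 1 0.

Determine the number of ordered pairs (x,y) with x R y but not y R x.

Enumerating: (0,1), (0,2), (0,3), (0,4), (1,2), (3,2), (4,3).

7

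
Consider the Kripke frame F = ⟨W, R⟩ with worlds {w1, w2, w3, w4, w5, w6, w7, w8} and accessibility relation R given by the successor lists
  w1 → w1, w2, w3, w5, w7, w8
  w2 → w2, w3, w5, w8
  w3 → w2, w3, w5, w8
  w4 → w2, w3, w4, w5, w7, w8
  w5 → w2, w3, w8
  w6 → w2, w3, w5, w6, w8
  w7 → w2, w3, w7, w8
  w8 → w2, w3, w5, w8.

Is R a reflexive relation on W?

No

Reflexive: no — w5 is not related to itself.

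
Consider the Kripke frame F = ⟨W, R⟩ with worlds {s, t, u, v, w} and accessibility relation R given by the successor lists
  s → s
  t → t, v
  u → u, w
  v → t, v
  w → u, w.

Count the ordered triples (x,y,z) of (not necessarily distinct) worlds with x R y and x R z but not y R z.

R is Euclidean; there are no such tuples.

0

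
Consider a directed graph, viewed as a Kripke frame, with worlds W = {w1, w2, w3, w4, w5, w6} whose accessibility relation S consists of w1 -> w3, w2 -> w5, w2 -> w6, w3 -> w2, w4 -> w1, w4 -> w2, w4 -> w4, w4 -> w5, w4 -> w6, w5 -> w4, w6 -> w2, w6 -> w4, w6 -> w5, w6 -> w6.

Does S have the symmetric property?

Symmetric: no — w1 S w3 but not w3 S w1.

No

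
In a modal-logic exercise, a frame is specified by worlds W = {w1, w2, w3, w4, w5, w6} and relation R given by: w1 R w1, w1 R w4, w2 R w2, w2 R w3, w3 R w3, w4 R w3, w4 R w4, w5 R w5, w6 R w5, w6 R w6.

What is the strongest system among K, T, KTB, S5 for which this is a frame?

T

Reflexive (axiom T): yes — every world is R-related to itself.
Symmetric (axiom B): no — w1 R w4 but not w4 R w1.
Euclidean (axiom 5): no — w1 R w4 and w1 R w1, but not w4 R w1.
So F validates K, T; KTB would additionally require R to be symmetric. The strongest is T.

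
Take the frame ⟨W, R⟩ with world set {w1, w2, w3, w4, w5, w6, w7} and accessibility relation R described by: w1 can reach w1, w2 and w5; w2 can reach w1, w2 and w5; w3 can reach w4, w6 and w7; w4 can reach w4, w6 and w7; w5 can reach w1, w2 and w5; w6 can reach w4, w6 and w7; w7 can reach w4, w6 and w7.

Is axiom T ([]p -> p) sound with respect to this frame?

By correspondence theory, T is valid on a frame iff R is reflexive.
Reflexive: no — w3 is not related to itself.

No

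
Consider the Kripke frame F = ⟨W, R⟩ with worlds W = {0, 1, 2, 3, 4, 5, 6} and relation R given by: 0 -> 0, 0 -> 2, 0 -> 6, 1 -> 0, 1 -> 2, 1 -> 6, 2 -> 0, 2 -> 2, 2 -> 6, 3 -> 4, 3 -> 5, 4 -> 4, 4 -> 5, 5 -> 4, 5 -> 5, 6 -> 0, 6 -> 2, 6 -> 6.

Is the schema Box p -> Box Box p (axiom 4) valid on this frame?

Yes

By correspondence theory, 4 is valid on a frame iff R is transitive.
Transitive: yes — every two-step R-path is closed by a direct edge.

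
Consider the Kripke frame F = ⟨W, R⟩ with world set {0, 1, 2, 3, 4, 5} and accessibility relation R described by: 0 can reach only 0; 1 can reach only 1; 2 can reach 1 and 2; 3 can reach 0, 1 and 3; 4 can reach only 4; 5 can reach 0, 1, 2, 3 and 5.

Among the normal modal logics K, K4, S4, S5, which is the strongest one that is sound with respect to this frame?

Transitive (axiom 4): yes — every two-step R-path is closed by a direct edge.
Reflexive (axiom T): yes — every world is R-related to itself.
Euclidean (axiom 5): no — 3 R 0 and 3 R 1, but not 0 R 1.
So F validates K, K4, S4; S5 would additionally require R to be Euclidean. The strongest is S4.

S4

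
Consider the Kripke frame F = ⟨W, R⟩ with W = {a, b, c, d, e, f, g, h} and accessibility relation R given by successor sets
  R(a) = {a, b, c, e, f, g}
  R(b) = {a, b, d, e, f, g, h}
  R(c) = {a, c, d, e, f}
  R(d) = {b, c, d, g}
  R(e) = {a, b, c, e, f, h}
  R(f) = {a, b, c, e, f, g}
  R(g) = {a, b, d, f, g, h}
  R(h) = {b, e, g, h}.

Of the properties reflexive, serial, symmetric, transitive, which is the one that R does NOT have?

Reflexive: yes — every world is R-related to itself.
Serial: yes — every world has a successor (e.g. a R a).
Symmetric: yes — every pair in R has its reverse in R.
Transitive: no — a R b and b R d, but not a R d.
Only transitive fails.

transitive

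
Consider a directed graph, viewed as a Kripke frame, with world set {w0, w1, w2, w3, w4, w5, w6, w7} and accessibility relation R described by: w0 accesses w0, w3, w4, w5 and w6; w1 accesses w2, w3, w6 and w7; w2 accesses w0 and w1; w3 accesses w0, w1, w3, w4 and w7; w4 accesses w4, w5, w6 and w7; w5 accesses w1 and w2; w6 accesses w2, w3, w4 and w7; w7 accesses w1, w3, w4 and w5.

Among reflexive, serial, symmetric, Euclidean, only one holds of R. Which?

Reflexive: no — w1 is not related to itself.
Serial: yes — every world has a successor (e.g. w0 R w0).
Symmetric: no — w0 R w4 but not w4 R w0.
Euclidean: no — w0 R w3 and w0 R w5, but not w3 R w5.
Only serial holds.

serial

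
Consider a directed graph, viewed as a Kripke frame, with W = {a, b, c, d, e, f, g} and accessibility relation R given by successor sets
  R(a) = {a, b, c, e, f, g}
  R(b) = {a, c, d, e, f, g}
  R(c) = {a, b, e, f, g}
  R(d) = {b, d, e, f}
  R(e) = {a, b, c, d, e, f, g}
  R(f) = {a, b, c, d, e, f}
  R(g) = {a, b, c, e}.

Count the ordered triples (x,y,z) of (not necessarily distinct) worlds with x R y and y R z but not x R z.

39

Enumerating: (a,b,d), (a,e,d), (a,f,d), (b,a,b), (b,c,b), (b,d,b), (b,e,b), (b,f,b), (b,g,b), (c,a,c), (c,b,c), (c,b,d), … and 27 more.
Total: 39.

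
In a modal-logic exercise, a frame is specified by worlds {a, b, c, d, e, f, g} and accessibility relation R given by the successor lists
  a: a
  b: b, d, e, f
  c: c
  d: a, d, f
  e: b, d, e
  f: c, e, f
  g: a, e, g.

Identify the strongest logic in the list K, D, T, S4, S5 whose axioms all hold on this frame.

Serial (axiom D): yes — every world has a successor (e.g. a R a).
Reflexive (axiom T): yes — every world is R-related to itself.
Transitive (axiom 4): no — b R d and d R a, but not b R a.
Euclidean (axiom 5): no — b R d and b R e, but not d R e.
So F validates K, D, T; S4 would additionally require R to be transitive. The strongest is T.

T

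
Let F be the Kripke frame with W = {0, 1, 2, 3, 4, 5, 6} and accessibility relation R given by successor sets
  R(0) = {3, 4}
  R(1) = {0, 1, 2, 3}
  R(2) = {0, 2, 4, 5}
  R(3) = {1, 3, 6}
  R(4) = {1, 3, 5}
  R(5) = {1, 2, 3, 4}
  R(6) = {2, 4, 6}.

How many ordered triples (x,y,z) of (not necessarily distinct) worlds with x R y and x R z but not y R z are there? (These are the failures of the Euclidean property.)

34

Enumerating: (0,3,4), (0,4,4), (1,0,0), (1,0,1), (1,0,2), (1,2,1), (1,2,3), (1,3,0), (1,3,2), (2,0,0), (2,0,2), (2,0,5), … and 22 more.
Total: 34.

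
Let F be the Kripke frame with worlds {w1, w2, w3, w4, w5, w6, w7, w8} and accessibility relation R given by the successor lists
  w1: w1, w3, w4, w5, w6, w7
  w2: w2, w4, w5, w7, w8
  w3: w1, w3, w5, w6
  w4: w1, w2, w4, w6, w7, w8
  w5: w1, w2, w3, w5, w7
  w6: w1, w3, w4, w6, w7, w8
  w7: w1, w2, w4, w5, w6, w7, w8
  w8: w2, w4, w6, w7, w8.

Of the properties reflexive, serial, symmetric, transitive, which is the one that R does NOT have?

transitive

Reflexive: yes — every world is R-related to itself.
Serial: yes — every world has a successor (e.g. w1 R w1).
Symmetric: yes — every pair in R has its reverse in R.
Transitive: no — w1 R w4 and w4 R w2, but not w1 R w2.
Only transitive fails.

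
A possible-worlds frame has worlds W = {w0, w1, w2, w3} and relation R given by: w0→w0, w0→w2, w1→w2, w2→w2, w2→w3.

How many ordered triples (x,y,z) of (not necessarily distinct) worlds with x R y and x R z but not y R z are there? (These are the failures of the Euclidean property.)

Enumerating: (w0,w2,w0), (w2,w3,w2), (w2,w3,w3).

3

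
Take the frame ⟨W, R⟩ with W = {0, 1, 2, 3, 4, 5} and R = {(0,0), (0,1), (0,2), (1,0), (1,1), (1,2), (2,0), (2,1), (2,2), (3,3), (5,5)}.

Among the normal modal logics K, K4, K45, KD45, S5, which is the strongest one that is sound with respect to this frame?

Transitive (axiom 4): yes — every two-step R-path is closed by a direct edge.
Euclidean (axiom 5): yes — any two successors of a common world are R-related.
Serial (axiom D): no — 4 has no R-successor.
Reflexive (axiom T): no — 4 is not related to itself.
So F validates K, K4, K45; KD45 would additionally require R to be serial. The strongest is K45.

K45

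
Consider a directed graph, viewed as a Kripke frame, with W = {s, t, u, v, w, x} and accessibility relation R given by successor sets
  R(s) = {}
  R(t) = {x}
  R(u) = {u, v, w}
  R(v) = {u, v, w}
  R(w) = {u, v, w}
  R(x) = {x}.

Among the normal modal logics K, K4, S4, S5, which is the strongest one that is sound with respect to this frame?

K4

Transitive (axiom 4): yes — every two-step R-path is closed by a direct edge.
Reflexive (axiom T): no — s is not related to itself.
Euclidean (axiom 5): yes — any two successors of a common world are R-related.
So F validates K, K4; S4 would additionally require R to be reflexive. The strongest is K4.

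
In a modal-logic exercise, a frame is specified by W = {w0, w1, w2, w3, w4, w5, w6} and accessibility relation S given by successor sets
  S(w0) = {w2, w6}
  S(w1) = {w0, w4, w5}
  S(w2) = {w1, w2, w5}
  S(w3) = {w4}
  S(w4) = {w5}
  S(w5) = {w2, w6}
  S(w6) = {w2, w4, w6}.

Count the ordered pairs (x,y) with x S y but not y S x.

11

Enumerating: (w0,w2), (w0,w6), (w1,w0), (w1,w4), (w1,w5), (w2,w1), (w3,w4), (w4,w5), (w5,w6), (w6,w2), (w6,w4).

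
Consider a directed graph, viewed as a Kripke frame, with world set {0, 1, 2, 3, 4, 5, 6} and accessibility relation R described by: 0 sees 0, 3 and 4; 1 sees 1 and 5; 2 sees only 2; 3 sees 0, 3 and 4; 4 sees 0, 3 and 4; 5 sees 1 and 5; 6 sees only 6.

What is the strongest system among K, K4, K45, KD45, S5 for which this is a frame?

Transitive (axiom 4): yes — every two-step R-path is closed by a direct edge.
Euclidean (axiom 5): yes — any two successors of a common world are R-related.
Serial (axiom D): yes — every world has a successor (e.g. 0 R 0).
Reflexive (axiom T): yes — every world is R-related to itself.
So F validates K, K4, K45, KD45, S5. The strongest is S5.

S5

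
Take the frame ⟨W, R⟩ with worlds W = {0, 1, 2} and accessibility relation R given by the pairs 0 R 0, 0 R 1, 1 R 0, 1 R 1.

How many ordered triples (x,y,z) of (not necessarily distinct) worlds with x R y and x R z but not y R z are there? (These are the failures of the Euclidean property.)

R is Euclidean; there are no such tuples.

0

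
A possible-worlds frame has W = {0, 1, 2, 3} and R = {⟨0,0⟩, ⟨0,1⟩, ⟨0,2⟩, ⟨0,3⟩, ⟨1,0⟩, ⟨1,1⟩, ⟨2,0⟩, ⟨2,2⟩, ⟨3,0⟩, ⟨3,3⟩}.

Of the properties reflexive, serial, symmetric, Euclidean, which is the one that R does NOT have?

Reflexive: yes — every world is R-related to itself.
Serial: yes — every world has a successor (e.g. 0 R 0).
Symmetric: yes — every pair in R has its reverse in R.
Euclidean: no — 0 R 1 and 0 R 2, but not 1 R 2.
Only Euclidean fails.

Euclidean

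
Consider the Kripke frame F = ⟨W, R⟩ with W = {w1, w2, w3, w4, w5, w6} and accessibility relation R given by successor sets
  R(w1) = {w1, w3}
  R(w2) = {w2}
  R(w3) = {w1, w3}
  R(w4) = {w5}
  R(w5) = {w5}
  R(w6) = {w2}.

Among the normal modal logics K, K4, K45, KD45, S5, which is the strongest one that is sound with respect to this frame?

Transitive (axiom 4): yes — every two-step R-path is closed by a direct edge.
Euclidean (axiom 5): yes — any two successors of a common world are R-related.
Serial (axiom D): yes — every world has a successor (e.g. w1 R w1).
Reflexive (axiom T): no — w4 is not related to itself.
So F validates K, K4, K45, KD45; S5 would additionally require R to be reflexive. The strongest is KD45.

KD45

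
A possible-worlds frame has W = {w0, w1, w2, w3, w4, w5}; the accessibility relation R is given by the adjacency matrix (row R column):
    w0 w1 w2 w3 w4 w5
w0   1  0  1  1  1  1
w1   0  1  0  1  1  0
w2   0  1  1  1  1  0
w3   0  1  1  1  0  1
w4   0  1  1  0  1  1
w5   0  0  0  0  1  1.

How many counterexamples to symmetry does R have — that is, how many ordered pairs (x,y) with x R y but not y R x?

6

Enumerating: (w0,w2), (w0,w3), (w0,w4), (w0,w5), (w2,w1), (w3,w5).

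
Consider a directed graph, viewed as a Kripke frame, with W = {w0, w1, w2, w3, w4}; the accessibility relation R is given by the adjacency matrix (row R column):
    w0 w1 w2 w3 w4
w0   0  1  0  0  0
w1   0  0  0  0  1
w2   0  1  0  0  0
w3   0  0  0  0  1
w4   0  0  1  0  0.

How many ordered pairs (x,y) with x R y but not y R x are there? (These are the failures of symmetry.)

Enumerating: (w0,w1), (w1,w4), (w2,w1), (w3,w4), (w4,w2).

5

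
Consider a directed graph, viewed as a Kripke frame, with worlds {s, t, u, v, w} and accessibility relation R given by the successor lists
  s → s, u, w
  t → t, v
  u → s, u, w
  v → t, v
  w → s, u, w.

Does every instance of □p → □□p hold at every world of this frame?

Yes

By correspondence theory, 4 is valid on a frame iff R is transitive.
Transitive: yes — every two-step R-path is closed by a direct edge.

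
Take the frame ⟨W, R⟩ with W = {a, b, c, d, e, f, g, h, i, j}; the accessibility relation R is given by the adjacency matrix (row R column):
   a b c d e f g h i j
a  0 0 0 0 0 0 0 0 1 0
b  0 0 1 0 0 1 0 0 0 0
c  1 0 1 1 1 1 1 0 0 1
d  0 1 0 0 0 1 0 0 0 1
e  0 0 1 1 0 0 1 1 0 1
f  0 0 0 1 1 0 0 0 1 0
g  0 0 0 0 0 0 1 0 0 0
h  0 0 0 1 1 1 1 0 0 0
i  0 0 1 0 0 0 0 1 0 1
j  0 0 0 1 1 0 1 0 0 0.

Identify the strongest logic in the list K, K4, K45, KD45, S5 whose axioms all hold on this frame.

K

Transitive (axiom 4): no — a R i and i R c, but not a R c.
Euclidean (axiom 5): no — b R f and b R c, but not f R c.
Serial (axiom D): yes — every world has a successor (e.g. a R i).
Reflexive (axiom T): no — a is not related to itself.
So F validates K; K4 would additionally require R to be transitive. The strongest is K.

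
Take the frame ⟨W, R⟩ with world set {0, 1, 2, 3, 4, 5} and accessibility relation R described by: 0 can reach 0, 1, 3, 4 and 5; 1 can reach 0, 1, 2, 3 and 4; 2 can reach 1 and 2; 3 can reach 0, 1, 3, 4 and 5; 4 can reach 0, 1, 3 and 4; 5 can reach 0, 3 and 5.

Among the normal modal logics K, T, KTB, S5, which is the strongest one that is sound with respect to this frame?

Reflexive (axiom T): yes — every world is R-related to itself.
Symmetric (axiom B): yes — every pair in R has its reverse in R.
Euclidean (axiom 5): no — 0 R 1 and 0 R 5, but not 1 R 5.
So F validates K, T, KTB; S5 would additionally require R to be Euclidean. The strongest is KTB.

KTB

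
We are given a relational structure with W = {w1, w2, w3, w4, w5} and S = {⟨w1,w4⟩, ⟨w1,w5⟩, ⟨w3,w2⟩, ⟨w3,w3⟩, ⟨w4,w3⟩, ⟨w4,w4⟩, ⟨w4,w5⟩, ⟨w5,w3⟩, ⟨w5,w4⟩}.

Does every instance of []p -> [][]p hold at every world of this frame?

No

The schema 4 characterises exactly the transitive frames.
Transitive: no — w1 S w4 and w4 S w3, but not w1 S w3.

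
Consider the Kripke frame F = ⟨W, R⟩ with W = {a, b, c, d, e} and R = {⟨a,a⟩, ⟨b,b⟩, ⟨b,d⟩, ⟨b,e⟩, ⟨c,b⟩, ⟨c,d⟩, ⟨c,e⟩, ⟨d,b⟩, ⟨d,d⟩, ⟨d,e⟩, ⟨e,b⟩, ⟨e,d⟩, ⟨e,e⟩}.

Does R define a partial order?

No

Reflexive: no — c is not related to itself.
Transitive: yes — every two-step R-path is closed by a direct edge.
Antisymmetric: no — b R d and d R b with b ≠ d.
So R is not a partial order.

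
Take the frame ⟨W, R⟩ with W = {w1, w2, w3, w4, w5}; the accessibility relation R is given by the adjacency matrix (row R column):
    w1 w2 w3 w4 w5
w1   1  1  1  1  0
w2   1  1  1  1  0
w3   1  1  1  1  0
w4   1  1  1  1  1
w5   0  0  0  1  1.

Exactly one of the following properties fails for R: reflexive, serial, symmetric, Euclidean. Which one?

Reflexive: yes — every world is R-related to itself.
Serial: yes — every world has a successor (e.g. w1 R w1).
Symmetric: yes — every pair in R has its reverse in R.
Euclidean: no — w4 R w1 and w4 R w5, but not w1 R w5.
Only Euclidean fails.

Euclidean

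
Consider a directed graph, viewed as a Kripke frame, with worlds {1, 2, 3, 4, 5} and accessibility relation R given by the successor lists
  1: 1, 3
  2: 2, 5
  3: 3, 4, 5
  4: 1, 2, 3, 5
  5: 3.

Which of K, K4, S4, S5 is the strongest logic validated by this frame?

Transitive (axiom 4): no — 1 R 3 and 3 R 4, but not 1 R 4.
Reflexive (axiom T): no — 4 is not related to itself.
Euclidean (axiom 5): no — 3 R 5 and 3 R 4, but not 5 R 4.
So F validates K; K4 would additionally require R to be transitive. The strongest is K.

K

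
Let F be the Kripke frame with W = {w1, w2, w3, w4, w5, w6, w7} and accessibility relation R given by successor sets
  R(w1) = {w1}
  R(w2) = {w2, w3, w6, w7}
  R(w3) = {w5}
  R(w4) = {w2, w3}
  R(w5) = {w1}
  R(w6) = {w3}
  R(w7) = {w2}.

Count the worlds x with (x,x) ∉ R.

5

Enumerating: w3, w4, w5, w6, w7.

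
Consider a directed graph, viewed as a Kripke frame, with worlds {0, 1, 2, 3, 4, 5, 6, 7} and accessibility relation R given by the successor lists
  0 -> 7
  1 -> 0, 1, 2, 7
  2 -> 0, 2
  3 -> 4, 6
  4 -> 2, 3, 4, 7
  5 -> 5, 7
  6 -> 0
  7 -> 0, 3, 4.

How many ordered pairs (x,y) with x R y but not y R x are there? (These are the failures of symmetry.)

9

Enumerating: (1,0), (1,2), (1,7), (2,0), (3,6), (4,2), (5,7), (6,0), (7,3).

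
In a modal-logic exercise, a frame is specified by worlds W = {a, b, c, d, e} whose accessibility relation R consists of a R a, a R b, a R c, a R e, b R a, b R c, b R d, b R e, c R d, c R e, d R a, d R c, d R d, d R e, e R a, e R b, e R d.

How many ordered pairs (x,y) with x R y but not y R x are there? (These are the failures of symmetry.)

5

Enumerating: (a,c), (b,c), (b,d), (c,e), (d,a).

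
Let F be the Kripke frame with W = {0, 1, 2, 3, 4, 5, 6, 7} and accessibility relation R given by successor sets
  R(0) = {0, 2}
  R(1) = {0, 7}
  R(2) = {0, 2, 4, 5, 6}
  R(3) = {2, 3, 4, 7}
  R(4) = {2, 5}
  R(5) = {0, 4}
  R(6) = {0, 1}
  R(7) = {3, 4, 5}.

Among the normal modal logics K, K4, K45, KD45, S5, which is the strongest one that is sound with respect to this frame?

Transitive (axiom 4): no — 0 R 2 and 2 R 4, but not 0 R 4.
Euclidean (axiom 5): no — 1 R 0 and 1 R 7, but not 0 R 7.
Serial (axiom D): yes — every world has a successor (e.g. 0 R 0).
Reflexive (axiom T): no — 1 is not related to itself.
So F validates K; K4 would additionally require R to be transitive. The strongest is K.

K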